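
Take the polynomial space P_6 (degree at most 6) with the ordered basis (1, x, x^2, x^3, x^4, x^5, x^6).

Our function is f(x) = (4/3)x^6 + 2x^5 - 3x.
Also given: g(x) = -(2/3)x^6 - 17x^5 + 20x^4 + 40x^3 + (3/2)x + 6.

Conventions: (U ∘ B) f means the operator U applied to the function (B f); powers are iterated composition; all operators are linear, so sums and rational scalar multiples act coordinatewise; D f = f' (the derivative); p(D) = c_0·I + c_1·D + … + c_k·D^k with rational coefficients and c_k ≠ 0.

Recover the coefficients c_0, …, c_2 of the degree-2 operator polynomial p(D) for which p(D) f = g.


p(D) = -(1/2)·I − 2·D + D^2, i.e. c_0 = -1/2, c_1 = -2, c_2 = 1

D^0 f = (4/3)x^6 + 2x^5 - 3x
D^1 f = 8x^5 + 10x^4 - 3
D^2 f = 40x^4 + 40x^3
matching coefficients of g against c_0 f + c_1 Df + … from the top degree down determines the c_i
solution: c_0 = -1/2, c_1 = -2, c_2 = 1


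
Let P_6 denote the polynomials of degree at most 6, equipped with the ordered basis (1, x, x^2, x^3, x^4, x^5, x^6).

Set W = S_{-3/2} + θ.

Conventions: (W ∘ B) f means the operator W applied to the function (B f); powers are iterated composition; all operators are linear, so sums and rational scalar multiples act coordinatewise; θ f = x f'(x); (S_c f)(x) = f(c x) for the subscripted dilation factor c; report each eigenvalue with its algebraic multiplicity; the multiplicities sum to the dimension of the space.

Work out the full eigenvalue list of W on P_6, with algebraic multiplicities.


λ = -83/32 (multiplicity 1), λ = -1/2 (multiplicity 1), λ = -3/8 (multiplicity 1), λ = 1 (multiplicity 1), λ = 17/4 (multiplicity 1), λ = 145/16 (multiplicity 1), λ = 1113/64 (multiplicity 1)

image of 1: 1
image of x: -(1/2)x
image of x^2: (17/4)x^2
image of x^3: -(3/8)x^3
image of x^4: (145/16)x^4
image of x^5: -(83/32)x^5
image of x^6: (1113/64)x^6
the matrix is upper triangular; its diagonal is (1, -1/2, 17/4, -3/8, 145/16, -83/32, 1113/64)
for a triangular matrix the eigenvalues are the diagonal entries, with algebraic multiplicity their repetition count


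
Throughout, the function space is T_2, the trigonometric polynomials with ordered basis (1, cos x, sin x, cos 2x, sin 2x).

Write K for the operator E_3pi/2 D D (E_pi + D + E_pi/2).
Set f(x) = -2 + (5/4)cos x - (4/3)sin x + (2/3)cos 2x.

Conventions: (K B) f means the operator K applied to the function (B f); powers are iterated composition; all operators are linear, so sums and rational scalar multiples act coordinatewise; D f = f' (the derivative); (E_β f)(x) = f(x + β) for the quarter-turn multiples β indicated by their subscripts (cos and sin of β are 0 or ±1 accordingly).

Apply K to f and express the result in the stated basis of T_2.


E_pi f = -2 - (5/4)cos x + (4/3)sin x + (2/3)cos 2x
D f = -(4/3)cos x - (5/4)sin x - (4/3)sin 2x
E_pi/2 f = -2 - (4/3)cos x - (5/4)sin x - (2/3)cos 2x
(E_pi + D + E_pi/2) f = -4 - (47/12)cos x - (7/6)sin x - (4/3)sin 2x
D (E_pi + D + E_pi/2) f = -(7/6)cos x + (47/12)sin x - (8/3)cos 2x
D D (E_pi + D + E_pi/2) f = (47/12)cos x + (7/6)sin x + (16/3)sin 2x
E_3pi/2 (D D) (E_pi + D + E_pi/2) f = -(7/6)cos x + (47/12)sin x - (16/3)sin 2x

g(x) = -(7/6)cos x + (47/12)sin x - (16/3)sin 2x


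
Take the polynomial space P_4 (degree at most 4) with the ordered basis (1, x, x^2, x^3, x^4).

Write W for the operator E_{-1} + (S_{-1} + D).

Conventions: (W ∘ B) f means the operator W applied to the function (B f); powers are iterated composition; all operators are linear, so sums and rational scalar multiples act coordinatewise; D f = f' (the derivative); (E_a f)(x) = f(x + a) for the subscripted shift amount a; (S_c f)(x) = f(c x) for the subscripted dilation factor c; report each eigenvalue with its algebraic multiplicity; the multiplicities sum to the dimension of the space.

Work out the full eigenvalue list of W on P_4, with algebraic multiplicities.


image of 1: 2
image of x: 0
image of x^2: 2x^2 + 1
image of x^3: 3x - 1
image of x^4: 2x^4 + 6x^2 - 4x + 1
the matrix is upper triangular; its diagonal is (2, 0, 2, 0, 2)
for a triangular matrix the eigenvalues are the diagonal entries, with algebraic multiplicity their repetition count

λ = 0 (multiplicity 2), λ = 2 (multiplicity 3)


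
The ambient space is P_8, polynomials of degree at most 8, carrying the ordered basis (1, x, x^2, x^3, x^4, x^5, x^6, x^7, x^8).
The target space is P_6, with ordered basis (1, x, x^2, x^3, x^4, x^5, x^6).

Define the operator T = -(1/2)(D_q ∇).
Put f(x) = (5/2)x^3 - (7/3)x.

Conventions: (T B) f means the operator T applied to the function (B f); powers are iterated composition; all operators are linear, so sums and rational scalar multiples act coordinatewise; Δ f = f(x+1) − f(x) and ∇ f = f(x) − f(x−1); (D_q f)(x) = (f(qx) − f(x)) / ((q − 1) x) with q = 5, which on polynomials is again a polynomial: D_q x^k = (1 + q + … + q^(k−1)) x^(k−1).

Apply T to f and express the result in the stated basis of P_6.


∇ f = (15/2)x^2 - (15/2)x + 1/6
D_q ∇ f = 45x - 15/2
(-(1/2)(D_q ∇)) f = -(45/2)x + 15/4

the result is g(x) = -(45/2)x + 15/4


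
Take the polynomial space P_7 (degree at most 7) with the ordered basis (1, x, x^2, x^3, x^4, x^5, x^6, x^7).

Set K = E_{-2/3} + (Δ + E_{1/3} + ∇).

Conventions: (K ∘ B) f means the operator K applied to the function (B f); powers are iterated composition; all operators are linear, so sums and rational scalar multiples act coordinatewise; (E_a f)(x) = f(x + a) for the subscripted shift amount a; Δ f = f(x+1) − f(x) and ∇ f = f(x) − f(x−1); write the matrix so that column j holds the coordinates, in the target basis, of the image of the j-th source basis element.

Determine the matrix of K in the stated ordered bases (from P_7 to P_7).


image of 1: 2
image of x: 2x + 5/3
image of x^2: 2x^2 + (10/3)x + 5/9
image of x^3: 2x^3 + 5x^2 + (5/3)x + 47/27
image of x^4: 2x^4 + (20/3)x^3 + (10/3)x^2 + (188/27)x + 17/81
image of x^5: 2x^5 + (25/3)x^4 + (50/9)x^3 + (470/27)x^2 + (85/81)x + 455/243
image of x^6: 2x^6 + 10x^5 + (25/3)x^4 + (940/27)x^3 + (85/27)x^2 + (910/81)x + 65/729
image of x^7: 2x^7 + (35/3)x^6 + (35/3)x^5 + (1645/27)x^4 + (595/81)x^3 + (3185/81)x^2 + (455/729)x + 4247/2187
each image's coordinates form column j of the matrix

the matrix is [[2, 5/3, 5/9, 47/27, 17/81, 455/243, 65/729, 4247/2187]; [0, 2, 10/3, 5/3, 188/27, 85/81, 910/81, 455/729]; [0, 0, 2, 5, 10/3, 470/27, 85/27, 3185/81]; [0, 0, 0, 2, 20/3, 50/9, 940/27, 595/81]; [0, 0, 0, 0, 2, 25/3, 25/3, 1645/27]; [0, 0, 0, 0, 0, 2, 10, 35/3]; [0, 0, 0, 0, 0, 0, 2, 35/3]; [0, 0, 0, 0, 0, 0, 0, 2]] (rows listed top to bottom)


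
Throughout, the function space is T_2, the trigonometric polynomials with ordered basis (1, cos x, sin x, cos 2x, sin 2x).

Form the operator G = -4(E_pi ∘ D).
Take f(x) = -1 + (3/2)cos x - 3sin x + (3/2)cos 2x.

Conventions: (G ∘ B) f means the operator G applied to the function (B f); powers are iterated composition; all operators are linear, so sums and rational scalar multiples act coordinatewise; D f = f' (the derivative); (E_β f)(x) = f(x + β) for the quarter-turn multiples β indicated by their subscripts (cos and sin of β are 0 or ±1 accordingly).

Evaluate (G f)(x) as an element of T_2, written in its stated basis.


g(x) = -12cos x - 6sin x + 12sin 2x

D f = -3cos x - (3/2)sin x - 3sin 2x
E_pi D f = 3cos x + (3/2)sin x - 3sin 2x
(-4(E_pi ∘ D)) f = -12cos x - 6sin x + 12sin 2x


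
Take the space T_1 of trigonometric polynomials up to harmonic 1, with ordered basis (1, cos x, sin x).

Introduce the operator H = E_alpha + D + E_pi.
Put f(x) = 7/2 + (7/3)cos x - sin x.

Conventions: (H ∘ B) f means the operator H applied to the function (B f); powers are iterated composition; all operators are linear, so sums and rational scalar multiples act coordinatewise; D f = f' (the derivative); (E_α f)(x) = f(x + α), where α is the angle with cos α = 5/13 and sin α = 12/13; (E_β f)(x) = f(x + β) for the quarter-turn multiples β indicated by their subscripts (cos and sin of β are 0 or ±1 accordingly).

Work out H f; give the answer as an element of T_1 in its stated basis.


E_alpha f = 7/2 - (1/39)cos x - (33/13)sin x
D f = -cos x - (7/3)sin x
E_pi f = 7/2 - (7/3)cos x + sin x
(E_alpha + D + E_pi) f = 7 - (131/39)cos x - (151/39)sin x

the image equals g(x) = 7 - (131/39)cos x - (151/39)sin x


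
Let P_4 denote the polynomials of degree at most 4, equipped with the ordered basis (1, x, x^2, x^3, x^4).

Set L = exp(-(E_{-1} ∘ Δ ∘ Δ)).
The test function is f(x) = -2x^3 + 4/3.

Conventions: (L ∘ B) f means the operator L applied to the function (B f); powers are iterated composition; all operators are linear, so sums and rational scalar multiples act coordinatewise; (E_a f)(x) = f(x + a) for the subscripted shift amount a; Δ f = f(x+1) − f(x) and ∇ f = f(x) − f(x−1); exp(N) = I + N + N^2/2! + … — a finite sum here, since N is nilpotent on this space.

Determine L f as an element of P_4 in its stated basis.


order-1 term: 12x
the series for exp(-(E_{-1} ∘ Δ ∘ Δ)) f terminates at order 1
exp(-(E_{-1} ∘ Δ ∘ Δ)) f = -2x^3 + 12x + 4/3

the result is g(x) = -2x^3 + 12x + 4/3


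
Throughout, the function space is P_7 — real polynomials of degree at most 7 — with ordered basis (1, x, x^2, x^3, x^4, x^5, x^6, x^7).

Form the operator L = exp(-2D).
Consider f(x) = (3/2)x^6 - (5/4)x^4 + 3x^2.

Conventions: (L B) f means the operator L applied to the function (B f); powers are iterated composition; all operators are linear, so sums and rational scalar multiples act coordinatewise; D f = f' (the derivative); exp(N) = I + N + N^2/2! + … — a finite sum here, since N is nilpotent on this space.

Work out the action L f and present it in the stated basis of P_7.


the image equals g(x) = (3/2)x^6 - 18x^5 + (355/4)x^4 - 230x^3 + 333x^2 - 260x + 88

order-1 term: -18x^5 + 10x^3 - 12x
order-2 term: 90x^4 - 30x^2 + 12
order-3 term: -240x^3 + 40x
order-4 term: 360x^2 - 20
order-5 term: -288x
order-6 term: 96
the series for exp(-2D) f terminates at order 6
exp(-2D) f = (3/2)x^6 - 18x^5 + (355/4)x^4 - 230x^3 + 333x^2 - 260x + 88


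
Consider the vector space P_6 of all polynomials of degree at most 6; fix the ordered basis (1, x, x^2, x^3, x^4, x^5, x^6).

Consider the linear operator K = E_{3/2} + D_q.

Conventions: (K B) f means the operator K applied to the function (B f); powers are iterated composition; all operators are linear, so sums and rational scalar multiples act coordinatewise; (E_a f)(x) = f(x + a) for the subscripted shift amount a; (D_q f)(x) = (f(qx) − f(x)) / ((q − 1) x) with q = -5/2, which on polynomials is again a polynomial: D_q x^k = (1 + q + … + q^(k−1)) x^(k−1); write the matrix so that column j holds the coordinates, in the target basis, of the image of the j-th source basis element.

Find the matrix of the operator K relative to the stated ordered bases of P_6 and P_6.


image of 1: 1
image of x: x + 5/2
image of x^2: x^2 + (3/2)x + 9/4
image of x^3: x^3 + (37/4)x^2 + (27/4)x + 27/8
image of x^4: x^4 - (39/8)x^3 + (27/2)x^2 + (27/2)x + 81/16
image of x^5: x^5 + (571/16)x^4 + (45/2)x^3 + (135/4)x^2 + (405/16)x + 243/32
image of x^6: x^6 - (1935/32)x^5 + (135/4)x^4 + (135/2)x^3 + (1215/16)x^2 + (729/16)x + 729/64
each image's coordinates form column j of the matrix

the matrix is [[1, 5/2, 9/4, 27/8, 81/16, 243/32, 729/64]; [0, 1, 3/2, 27/4, 27/2, 405/16, 729/16]; [0, 0, 1, 37/4, 27/2, 135/4, 1215/16]; [0, 0, 0, 1, -39/8, 45/2, 135/2]; [0, 0, 0, 0, 1, 571/16, 135/4]; [0, 0, 0, 0, 0, 1, -1935/32]; [0, 0, 0, 0, 0, 0, 1]] (rows listed top to bottom)


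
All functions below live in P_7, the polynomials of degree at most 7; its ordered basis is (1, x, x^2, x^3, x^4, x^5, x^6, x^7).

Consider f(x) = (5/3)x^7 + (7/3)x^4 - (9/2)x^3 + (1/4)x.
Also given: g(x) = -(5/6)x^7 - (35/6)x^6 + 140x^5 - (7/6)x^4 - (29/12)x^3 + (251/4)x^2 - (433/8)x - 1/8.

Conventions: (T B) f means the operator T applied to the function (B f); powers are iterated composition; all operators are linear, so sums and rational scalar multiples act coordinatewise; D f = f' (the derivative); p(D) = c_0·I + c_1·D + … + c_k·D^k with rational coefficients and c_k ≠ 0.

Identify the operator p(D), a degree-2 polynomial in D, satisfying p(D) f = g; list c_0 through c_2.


D^0 f = (5/3)x^7 + (7/3)x^4 - (9/2)x^3 + (1/4)x
D^1 f = (35/3)x^6 + (28/3)x^3 - (27/2)x^2 + 1/4
D^2 f = 70x^5 + 28x^2 - 27x
matching coefficients of g against c_0 f + c_1 Df + … from the top degree down determines the c_i
solution: c_0 = -1/2, c_1 = -1/2, c_2 = 2

p(D) = -(1/2)·I − (1/2)·D + 2·D^2, i.e. c_0 = -1/2, c_1 = -1/2, c_2 = 2


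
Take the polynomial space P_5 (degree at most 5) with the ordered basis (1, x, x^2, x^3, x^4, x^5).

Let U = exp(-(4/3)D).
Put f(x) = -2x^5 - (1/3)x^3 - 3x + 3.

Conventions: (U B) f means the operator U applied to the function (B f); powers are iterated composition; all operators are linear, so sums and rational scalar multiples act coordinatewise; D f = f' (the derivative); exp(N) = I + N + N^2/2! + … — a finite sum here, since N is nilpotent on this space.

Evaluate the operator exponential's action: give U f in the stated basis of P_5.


the image equals g(x) = -2x^5 + (40/3)x^4 - (323/9)x^3 + (1316/27)x^2 - (2947/81)x + 3941/243

order-1 term: (40/3)x^4 + (4/3)x^2 + 4
order-2 term: -(320/9)x^3 - (16/9)x
order-3 term: (1280/27)x^2 + 64/81
order-4 term: -(2560/81)x
order-5 term: 2048/243
the series for exp(-(4/3)D) f terminates at order 5
exp(-(4/3)D) f = -2x^5 + (40/3)x^4 - (323/9)x^3 + (1316/27)x^2 - (2947/81)x + 3941/243


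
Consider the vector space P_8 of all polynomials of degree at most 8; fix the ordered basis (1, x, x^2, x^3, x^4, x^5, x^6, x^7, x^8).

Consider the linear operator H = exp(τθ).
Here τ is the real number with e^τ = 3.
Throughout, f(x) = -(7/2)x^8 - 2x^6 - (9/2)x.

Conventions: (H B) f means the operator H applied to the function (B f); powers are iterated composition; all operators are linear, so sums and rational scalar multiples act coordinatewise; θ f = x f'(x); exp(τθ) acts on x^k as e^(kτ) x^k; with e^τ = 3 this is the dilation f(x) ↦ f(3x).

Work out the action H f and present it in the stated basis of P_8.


g(x) = -(45927/2)x^8 - 1458x^6 - (27/2)x

exp(τθ) x^k = e^(kτ) x^k; with e^τ = 3 this sends x^k to 3^k x^k
x ↦ 3 x
x^6 ↦ 729 x^6
x^8 ↦ 6561 x^8
applying this coordinatewise to f: exp(τθ) f = -(45927/2)x^8 - 1458x^6 - (27/2)x


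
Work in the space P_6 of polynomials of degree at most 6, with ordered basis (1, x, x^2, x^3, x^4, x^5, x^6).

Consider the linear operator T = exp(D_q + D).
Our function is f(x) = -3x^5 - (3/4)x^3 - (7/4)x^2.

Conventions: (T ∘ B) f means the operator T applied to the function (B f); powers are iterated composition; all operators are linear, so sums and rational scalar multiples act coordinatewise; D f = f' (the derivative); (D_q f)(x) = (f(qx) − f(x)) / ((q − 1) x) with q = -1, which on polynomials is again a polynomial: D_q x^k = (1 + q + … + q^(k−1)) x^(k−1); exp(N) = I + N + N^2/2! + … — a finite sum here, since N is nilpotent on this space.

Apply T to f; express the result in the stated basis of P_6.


order-1 term: -18x^4 - 3x^2 - (7/2)x
order-2 term: -36x^3 - 3x - 7/2
order-3 term: -48x^2 - 2
order-4 term: -24x
order-5 term: -48/5
the series for exp(D_q + D) f terminates at order 5
exp(D_q + D) f = -3x^5 - 18x^4 - (147/4)x^3 - (211/4)x^2 - (61/2)x - 151/10

the image equals g(x) = -3x^5 - 18x^4 - (147/4)x^3 - (211/4)x^2 - (61/2)x - 151/10


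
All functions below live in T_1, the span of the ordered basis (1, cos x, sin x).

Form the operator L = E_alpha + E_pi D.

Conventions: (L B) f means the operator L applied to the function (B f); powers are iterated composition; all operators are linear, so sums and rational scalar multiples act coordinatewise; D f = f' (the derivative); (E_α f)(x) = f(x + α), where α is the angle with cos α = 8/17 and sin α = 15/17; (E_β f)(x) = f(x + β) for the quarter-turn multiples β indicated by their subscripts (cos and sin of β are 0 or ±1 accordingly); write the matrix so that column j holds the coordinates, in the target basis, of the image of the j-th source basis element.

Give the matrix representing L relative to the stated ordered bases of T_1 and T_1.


the matrix is [[1, 0, 0]; [0, 8/17, -2/17]; [0, 2/17, 8/17]] (rows listed top to bottom)

image of 1: 1
image of cos x: (8/17)cos x + (2/17)sin x
image of sin x: -(2/17)cos x + (8/17)sin x
each image's coordinates form column j of the matrix


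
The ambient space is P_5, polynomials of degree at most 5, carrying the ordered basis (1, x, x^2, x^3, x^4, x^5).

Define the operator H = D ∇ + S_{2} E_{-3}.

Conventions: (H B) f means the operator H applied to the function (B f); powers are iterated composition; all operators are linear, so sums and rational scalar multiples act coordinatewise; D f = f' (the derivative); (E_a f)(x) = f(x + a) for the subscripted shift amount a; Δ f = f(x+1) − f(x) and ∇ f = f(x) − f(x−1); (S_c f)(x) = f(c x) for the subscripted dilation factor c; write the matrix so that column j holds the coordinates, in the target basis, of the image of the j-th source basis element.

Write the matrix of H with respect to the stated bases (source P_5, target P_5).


image of 1: 1
image of x: 2x - 3
image of x^2: 4x^2 - 12x + 11
image of x^3: 8x^3 - 36x^2 + 60x - 30
image of x^4: 16x^4 - 96x^3 + 228x^2 - 228x + 85
image of x^5: 32x^5 - 240x^4 + 740x^3 - 1110x^2 + 830x - 248
each image's coordinates form column j of the matrix

the matrix is [[1, -3, 11, -30, 85, -248]; [0, 2, -12, 60, -228, 830]; [0, 0, 4, -36, 228, -1110]; [0, 0, 0, 8, -96, 740]; [0, 0, 0, 0, 16, -240]; [0, 0, 0, 0, 0, 32]] (rows listed top to bottom)


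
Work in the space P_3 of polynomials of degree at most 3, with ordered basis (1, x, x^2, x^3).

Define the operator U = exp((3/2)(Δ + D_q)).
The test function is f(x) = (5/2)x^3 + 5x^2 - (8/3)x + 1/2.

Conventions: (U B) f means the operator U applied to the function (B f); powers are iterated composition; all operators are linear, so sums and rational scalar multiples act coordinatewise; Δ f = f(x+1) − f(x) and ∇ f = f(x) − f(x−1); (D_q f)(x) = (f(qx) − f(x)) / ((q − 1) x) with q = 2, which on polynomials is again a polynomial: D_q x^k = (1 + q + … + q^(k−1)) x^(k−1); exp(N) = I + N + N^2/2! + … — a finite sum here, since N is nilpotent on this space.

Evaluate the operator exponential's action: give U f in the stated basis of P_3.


order-1 term: (75/2)x^2 + (195/4)x + 13/4
order-2 term: (1125/8)x + 405/4
order-3 term: 1125/8
the series for exp((3/2)(Δ + D_q)) f terminates at order 3
exp((3/2)(Δ + D_q)) f = (5/2)x^3 + (85/2)x^2 + (4481/24)x + 1965/8

the result is g(x) = (5/2)x^3 + (85/2)x^2 + (4481/24)x + 1965/8


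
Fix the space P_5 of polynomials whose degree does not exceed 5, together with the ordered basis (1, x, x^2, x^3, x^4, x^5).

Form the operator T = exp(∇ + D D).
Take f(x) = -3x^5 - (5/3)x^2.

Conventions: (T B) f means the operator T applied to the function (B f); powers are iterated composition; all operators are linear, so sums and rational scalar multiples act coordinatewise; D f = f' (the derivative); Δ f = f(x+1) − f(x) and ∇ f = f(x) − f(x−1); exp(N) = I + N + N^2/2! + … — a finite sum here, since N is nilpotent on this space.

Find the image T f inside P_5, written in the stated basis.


order-1 term: -15x^4 - 30x^3 - 30x^2 + (35/3)x - 14/3
order-2 term: -30x^3 - 90x^2 - 105x - 50/3
order-3 term: -30x^2 - 90x - 75
order-4 term: -15x - 30
order-5 term: -3
the series for exp(∇ + D D) f terminates at order 5
exp(∇ + D D) f = -3x^5 - 15x^4 - 60x^3 - (455/3)x^2 - (595/3)x - 388/3

the result is g(x) = -3x^5 - 15x^4 - 60x^3 - (455/3)x^2 - (595/3)x - 388/3


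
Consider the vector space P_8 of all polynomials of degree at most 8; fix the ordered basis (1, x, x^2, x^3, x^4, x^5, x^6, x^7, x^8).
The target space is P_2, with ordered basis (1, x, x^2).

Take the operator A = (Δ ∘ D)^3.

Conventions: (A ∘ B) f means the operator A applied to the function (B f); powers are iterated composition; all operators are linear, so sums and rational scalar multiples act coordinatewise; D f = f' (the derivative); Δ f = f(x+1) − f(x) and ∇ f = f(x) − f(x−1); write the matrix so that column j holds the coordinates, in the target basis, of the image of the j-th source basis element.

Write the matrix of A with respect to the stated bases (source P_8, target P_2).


image of 1: 0
image of x: 0
image of x^2: 0
image of x^3: 0
image of x^4: 0
image of x^5: 0
image of x^6: 720
image of x^7: 5040x + 7560
image of x^8: 20160x^2 + 60480x + 50400
each image's coordinates form column j of the matrix

the matrix is [[0, 0, 0, 0, 0, 0, 720, 7560, 50400]; [0, 0, 0, 0, 0, 0, 0, 5040, 60480]; [0, 0, 0, 0, 0, 0, 0, 0, 20160]] (rows listed top to bottom)


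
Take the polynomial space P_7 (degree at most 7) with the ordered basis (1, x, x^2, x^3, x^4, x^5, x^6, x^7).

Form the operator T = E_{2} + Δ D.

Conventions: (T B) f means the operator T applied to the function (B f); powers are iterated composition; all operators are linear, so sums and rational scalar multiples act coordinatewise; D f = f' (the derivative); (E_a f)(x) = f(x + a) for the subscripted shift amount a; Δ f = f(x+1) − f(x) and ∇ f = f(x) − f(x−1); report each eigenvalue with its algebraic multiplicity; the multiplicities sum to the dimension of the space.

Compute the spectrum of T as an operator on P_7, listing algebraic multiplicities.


image of 1: 1
image of x: x + 2
image of x^2: x^2 + 4x + 6
image of x^3: x^3 + 6x^2 + 18x + 11
image of x^4: x^4 + 8x^3 + 36x^2 + 44x + 20
image of x^5: x^5 + 10x^4 + 60x^3 + 110x^2 + 100x + 37
image of x^6: x^6 + 12x^5 + 90x^4 + 220x^3 + 300x^2 + 222x + 70
image of x^7: x^7 + 14x^6 + 126x^5 + 385x^4 + 700x^3 + 777x^2 + 490x + 135
the matrix is upper triangular; its diagonal is (1, 1, 1, 1, 1, 1, 1, 1)
for a triangular matrix the eigenvalues are the diagonal entries, with algebraic multiplicity their repetition count

λ = 1 (multiplicity 8)


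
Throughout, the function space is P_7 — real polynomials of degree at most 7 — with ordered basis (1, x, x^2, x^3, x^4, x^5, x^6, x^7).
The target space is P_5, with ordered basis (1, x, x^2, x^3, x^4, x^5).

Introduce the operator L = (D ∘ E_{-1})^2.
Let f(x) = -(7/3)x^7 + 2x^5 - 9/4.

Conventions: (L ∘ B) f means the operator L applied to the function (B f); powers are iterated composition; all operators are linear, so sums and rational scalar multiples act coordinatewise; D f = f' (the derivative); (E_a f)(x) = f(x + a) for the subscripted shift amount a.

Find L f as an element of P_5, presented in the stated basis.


the result is g(x) = -98x^5 + 980x^4 - 3880x^3 + 7600x^2 - 7360x + 2816

E_{-1} f = -(7/3)x^7 + (49/3)x^6 - 47x^5 + (215/3)x^4 - (185/3)x^3 + 29x^2 - (19/3)x - 23/12
D E_{-1} f = -(49/3)x^6 + 98x^5 - 235x^4 + (860/3)x^3 - 185x^2 + 58x - 19/3
E_{-1} (D ∘ E_{-1}) f = -(49/3)x^6 + 196x^5 - 970x^4 + (7600/3)x^3 - 3680x^2 + 2816x - 2656/3
D E_{-1} (D ∘ E_{-1}) f = -98x^5 + 980x^4 - 3880x^3 + 7600x^2 - 7360x + 2816


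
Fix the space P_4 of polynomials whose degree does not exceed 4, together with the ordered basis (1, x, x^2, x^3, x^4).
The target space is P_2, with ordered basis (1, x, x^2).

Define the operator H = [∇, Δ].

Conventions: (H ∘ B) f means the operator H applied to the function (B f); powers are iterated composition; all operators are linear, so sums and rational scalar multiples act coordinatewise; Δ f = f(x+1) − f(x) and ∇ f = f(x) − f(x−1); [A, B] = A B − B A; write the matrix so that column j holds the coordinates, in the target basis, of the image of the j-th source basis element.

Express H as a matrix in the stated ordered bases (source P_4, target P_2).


the matrix is [[0, 0, 0, 0, 0]; [0, 0, 0, 0, 0]; [0, 0, 0, 0, 0]] (rows listed top to bottom)

image of 1: 0
image of x: 0
image of x^2: 0
image of x^3: 0
image of x^4: 0
each image's coordinates form column j of the matrix


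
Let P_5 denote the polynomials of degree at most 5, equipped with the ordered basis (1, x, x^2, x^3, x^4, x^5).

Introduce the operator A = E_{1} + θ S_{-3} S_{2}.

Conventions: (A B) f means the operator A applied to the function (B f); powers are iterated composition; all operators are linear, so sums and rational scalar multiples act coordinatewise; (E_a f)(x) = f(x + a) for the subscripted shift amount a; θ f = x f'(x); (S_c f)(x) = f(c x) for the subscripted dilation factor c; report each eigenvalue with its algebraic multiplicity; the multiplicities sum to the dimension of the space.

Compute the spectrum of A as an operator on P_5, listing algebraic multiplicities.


λ = -38879 (multiplicity 1), λ = -647 (multiplicity 1), λ = -5 (multiplicity 1), λ = 1 (multiplicity 1), λ = 73 (multiplicity 1), λ = 5185 (multiplicity 1)

image of 1: 1
image of x: -5x + 1
image of x^2: 73x^2 + 2x + 1
image of x^3: -647x^3 + 3x^2 + 3x + 1
image of x^4: 5185x^4 + 4x^3 + 6x^2 + 4x + 1
image of x^5: -38879x^5 + 5x^4 + 10x^3 + 10x^2 + 5x + 1
the matrix is upper triangular; its diagonal is (1, -5, 73, -647, 5185, -38879)
for a triangular matrix the eigenvalues are the diagonal entries, with algebraic multiplicity their repetition count


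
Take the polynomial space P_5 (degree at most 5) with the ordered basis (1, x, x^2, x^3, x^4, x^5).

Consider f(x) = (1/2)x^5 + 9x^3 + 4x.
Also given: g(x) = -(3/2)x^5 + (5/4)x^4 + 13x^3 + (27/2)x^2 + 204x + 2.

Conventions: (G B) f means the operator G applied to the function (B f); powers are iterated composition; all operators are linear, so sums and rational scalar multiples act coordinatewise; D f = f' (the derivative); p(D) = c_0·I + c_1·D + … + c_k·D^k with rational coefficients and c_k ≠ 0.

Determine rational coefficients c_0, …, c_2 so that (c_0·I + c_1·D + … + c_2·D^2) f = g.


D^0 f = (1/2)x^5 + 9x^3 + 4x
D^1 f = (5/2)x^4 + 27x^2 + 4
D^2 f = 10x^3 + 54x
matching coefficients of g against c_0 f + c_1 Df + … from the top degree down determines the c_i
solution: c_0 = -3, c_1 = 1/2, c_2 = 4

c_0 = -3, c_1 = 1/2, c_2 = 4


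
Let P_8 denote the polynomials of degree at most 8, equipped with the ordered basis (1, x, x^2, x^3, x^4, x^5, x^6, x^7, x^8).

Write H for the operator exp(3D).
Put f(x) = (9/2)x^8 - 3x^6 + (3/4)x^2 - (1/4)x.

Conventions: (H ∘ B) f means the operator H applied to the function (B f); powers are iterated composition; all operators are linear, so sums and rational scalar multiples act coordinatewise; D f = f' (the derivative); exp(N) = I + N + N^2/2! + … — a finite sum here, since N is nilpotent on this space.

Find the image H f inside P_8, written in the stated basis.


g(x) = (9/2)x^8 + 108x^7 + 1131x^6 + 6750x^5 + 25110x^4 + 59616x^3 + (352839/4)x^2 + (297449/4)x + 54687/2

order-1 term: 108x^7 - 54x^5 + (9/2)x - 3/4
order-2 term: 1134x^6 - 405x^4 + 27/4
order-3 term: 6804x^5 - 1620x^3
order-4 term: 25515x^4 - 3645x^2
order-5 term: 61236x^3 - 4374x
order-6 term: 91854x^2 - 2187
order-7 term: 78732x
order-8 term: 59049/2
the series for exp(3D) f terminates at order 8
exp(3D) f = (9/2)x^8 + 108x^7 + 1131x^6 + 6750x^5 + 25110x^4 + 59616x^3 + (352839/4)x^2 + (297449/4)x + 54687/2


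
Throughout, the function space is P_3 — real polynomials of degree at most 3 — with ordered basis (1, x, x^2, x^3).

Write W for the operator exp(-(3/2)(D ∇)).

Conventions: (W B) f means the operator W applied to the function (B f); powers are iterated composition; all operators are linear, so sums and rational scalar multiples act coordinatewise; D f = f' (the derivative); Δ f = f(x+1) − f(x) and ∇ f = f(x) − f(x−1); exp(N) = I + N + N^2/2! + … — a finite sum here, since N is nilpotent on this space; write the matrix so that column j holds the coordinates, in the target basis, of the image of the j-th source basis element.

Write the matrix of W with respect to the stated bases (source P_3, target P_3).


image of 1: 1
image of x: x
image of x^2: x^2 - 3
image of x^3: x^3 - 9x + 9/2
each image's coordinates form column j of the matrix

the matrix is [[1, 0, -3, 9/2]; [0, 1, 0, -9]; [0, 0, 1, 0]; [0, 0, 0, 1]] (rows listed top to bottom)


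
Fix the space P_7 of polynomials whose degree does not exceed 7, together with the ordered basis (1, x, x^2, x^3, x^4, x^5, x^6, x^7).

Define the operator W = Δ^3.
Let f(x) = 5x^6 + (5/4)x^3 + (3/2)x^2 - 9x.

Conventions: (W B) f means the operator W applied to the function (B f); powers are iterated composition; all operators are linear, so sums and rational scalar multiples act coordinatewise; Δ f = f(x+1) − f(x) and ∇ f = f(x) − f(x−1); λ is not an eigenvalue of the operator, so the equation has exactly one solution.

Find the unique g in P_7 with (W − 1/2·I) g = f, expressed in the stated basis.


the image equals g(x) = -10x^6 - (4805/2)x^3 - 10803x^2 - 17982x - 39630

write g with unknown coordinates in the stated basis and equate coefficients in (W − 1/2·I) g = f
solving from the highest basis element down gives g = -10x^6 - (4805/2)x^3 - 10803x^2 - 17982x - 39630
check: W g = -1200x^3 - 5400x^2 - 9000x - 19815
so W g − 1/2·g = 5x^6 + (5/4)x^3 + (3/2)x^2 - 9x = f ✓


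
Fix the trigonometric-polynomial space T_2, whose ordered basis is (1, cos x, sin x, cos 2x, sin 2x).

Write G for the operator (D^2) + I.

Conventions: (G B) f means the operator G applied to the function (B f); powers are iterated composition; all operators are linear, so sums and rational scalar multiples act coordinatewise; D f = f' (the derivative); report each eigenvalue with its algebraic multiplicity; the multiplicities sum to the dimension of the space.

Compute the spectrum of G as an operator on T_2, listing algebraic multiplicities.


image of 1: 1
image of cos x: 0
image of sin x: 0
image of cos 2x: -3cos 2x
image of sin 2x: -3sin 2x
the matrix is diagonal; its diagonal is (1, 0, 0, -3, -3)
for a triangular matrix the eigenvalues are the diagonal entries, with algebraic multiplicity their repetition count

λ = -3 (multiplicity 2), λ = 0 (multiplicity 2), λ = 1 (multiplicity 1)


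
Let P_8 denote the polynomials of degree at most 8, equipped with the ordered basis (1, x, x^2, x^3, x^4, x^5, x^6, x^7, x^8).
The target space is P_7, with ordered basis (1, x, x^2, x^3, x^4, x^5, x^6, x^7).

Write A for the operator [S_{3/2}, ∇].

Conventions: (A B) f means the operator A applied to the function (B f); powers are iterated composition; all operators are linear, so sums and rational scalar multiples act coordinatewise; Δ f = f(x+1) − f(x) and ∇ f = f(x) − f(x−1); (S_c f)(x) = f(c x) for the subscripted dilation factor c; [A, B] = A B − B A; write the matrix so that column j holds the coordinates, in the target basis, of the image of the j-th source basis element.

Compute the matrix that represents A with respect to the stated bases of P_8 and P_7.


image of 1: 0
image of x: -1/2
image of x^2: -(3/2)x + 5/4
image of x^3: -(27/8)x^2 + (45/8)x - 19/8
image of x^4: -(27/4)x^3 + (135/8)x^2 - (57/4)x + 65/16
image of x^5: -(405/32)x^4 + (675/16)x^3 - (855/16)x^2 + (975/32)x - 211/32
image of x^6: -(729/32)x^5 + (6075/64)x^4 - (2565/16)x^3 + (8775/64)x^2 - (1899/32)x + 665/64
image of x^7: -(5103/128)x^6 + (25515/128)x^5 - (53865/128)x^4 + (61425/128)x^3 - (39879/128)x^2 + (13965/128)x - 2059/128
image of x^8: -(2187/32)x^7 + (25515/64)x^6 - (32319/32)x^5 + (184275/128)x^4 - (39879/32)x^3 + (41895/64)x^2 - (6177/32)x + 6305/256
each image's coordinates form column j of the matrix

the matrix is [[0, -1/2, 5/4, -19/8, 65/16, -211/32, 665/64, -2059/128, 6305/256]; [0, 0, -3/2, 45/8, -57/4, 975/32, -1899/32, 13965/128, -6177/32]; [0, 0, 0, -27/8, 135/8, -855/16, 8775/64, -39879/128, 41895/64]; [0, 0, 0, 0, -27/4, 675/16, -2565/16, 61425/128, -39879/32]; [0, 0, 0, 0, 0, -405/32, 6075/64, -53865/128, 184275/128]; [0, 0, 0, 0, 0, 0, -729/32, 25515/128, -32319/32]; [0, 0, 0, 0, 0, 0, 0, -5103/128, 25515/64]; [0, 0, 0, 0, 0, 0, 0, 0, -2187/32]] (rows listed top to bottom)


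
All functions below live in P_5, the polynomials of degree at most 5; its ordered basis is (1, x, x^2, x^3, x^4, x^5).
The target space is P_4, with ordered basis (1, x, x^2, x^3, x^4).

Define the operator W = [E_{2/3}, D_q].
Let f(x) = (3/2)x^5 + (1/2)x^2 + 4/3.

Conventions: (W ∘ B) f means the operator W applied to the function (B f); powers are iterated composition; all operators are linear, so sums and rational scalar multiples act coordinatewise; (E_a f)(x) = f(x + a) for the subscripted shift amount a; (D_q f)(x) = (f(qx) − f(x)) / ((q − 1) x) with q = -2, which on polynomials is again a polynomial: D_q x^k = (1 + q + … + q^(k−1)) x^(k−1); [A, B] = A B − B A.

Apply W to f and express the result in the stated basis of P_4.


D_q f = (33/2)x^4 - (1/2)x
E_{2/3} D_q f = (33/2)x^4 + 44x^3 + 44x^2 + (343/18)x + 79/27
E_{2/3} f = (3/2)x^5 + 5x^4 + (20/3)x^3 + (89/18)x^2 + (58/27)x + 142/81
D_q E_{2/3} f = (33/2)x^4 - 25x^3 + 20x^2 - (89/18)x + 58/27
[E_{2/3}, D_q] f = 69x^3 + 24x^2 + 24x + 7/9

g(x) = 69x^3 + 24x^2 + 24x + 7/9


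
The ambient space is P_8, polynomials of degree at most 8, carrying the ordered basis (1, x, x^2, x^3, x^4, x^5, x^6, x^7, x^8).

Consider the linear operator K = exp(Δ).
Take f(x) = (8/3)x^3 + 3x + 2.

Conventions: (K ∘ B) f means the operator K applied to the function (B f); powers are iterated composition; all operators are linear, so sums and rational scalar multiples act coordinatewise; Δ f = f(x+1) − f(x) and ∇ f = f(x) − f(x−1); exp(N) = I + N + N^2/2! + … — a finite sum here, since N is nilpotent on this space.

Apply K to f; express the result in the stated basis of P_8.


order-1 term: 8x^2 + 8x + 17/3
order-2 term: 8x + 8
order-3 term: 8/3
the series for exp(Δ) f terminates at order 3
exp(Δ) f = (8/3)x^3 + 8x^2 + 19x + 55/3

g(x) = (8/3)x^3 + 8x^2 + 19x + 55/3


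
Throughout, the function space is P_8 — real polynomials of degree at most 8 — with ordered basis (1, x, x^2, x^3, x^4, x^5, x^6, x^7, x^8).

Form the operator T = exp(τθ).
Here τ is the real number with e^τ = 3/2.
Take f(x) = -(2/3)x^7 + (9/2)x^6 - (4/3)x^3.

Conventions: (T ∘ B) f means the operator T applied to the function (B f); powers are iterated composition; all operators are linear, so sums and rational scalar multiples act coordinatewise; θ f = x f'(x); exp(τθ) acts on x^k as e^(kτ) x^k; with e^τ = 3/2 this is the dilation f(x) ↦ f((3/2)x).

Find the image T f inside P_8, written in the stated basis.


exp(τθ) x^k = e^(kτ) x^k; with e^τ = 3/2 this sends x^k to (3/2)^k x^k
x^3 ↦ 27/8 x^3
x^6 ↦ 729/64 x^6
x^7 ↦ 2187/128 x^7
applying this coordinatewise to f: exp(τθ) f = -(729/64)x^7 + (6561/128)x^6 - (9/2)x^3

the image equals g(x) = -(729/64)x^7 + (6561/128)x^6 - (9/2)x^3


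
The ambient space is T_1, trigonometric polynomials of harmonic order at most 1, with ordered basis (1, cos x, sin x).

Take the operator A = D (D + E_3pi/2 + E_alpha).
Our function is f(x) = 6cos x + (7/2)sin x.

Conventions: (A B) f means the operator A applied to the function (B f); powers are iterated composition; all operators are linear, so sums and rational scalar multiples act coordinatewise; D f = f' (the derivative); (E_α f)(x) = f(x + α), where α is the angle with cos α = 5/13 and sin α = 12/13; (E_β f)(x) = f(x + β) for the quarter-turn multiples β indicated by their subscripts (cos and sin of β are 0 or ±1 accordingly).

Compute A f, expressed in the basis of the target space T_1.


D f = (7/2)cos x - 6sin x
E_3pi/2 f = -(7/2)cos x + 6sin x
E_alpha f = (72/13)cos x - (109/26)sin x
(D + E_3pi/2 + E_alpha) f = (72/13)cos x - (109/26)sin x
D (D + E_3pi/2 + E_alpha) f = -(109/26)cos x - (72/13)sin x

the result is g(x) = -(109/26)cos x - (72/13)sin x


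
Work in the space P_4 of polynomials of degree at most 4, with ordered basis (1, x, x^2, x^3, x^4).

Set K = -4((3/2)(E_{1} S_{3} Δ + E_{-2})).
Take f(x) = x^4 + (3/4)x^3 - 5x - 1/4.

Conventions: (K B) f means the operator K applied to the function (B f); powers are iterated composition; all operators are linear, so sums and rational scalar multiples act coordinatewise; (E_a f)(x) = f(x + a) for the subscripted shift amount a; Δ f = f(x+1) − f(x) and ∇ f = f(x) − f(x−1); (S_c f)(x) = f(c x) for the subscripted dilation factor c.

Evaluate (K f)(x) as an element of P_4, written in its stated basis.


the image equals g(x) = -6x^4 - (1209/2)x^3 - (5013/2)x^2 - (5559/2)x - 1305

Δ f = 4x^3 + (33/4)x^2 + (25/4)x - 13/4
S_{3} Δ f = 108x^3 + (297/4)x^2 + (75/4)x - 13/4
E_{1} S_{3} Δ f = 108x^3 + (1593/4)x^2 + (1965/4)x + 791/4
E_{-2} f = x^4 - (29/4)x^3 + (39/2)x^2 - 28x + 79/4
(E_{1} S_{3} Δ + E_{-2}) f = x^4 + (403/4)x^3 + (1671/4)x^2 + (1853/4)x + 435/2
((3/2)(E_{1} S_{3} Δ + E_{-2})) f = (3/2)x^4 + (1209/8)x^3 + (5013/8)x^2 + (5559/8)x + 1305/4
(-4((3/2)(E_{1} S_{3} Δ + E_{-2}))) f = -6x^4 - (1209/2)x^3 - (5013/2)x^2 - (5559/2)x - 1305


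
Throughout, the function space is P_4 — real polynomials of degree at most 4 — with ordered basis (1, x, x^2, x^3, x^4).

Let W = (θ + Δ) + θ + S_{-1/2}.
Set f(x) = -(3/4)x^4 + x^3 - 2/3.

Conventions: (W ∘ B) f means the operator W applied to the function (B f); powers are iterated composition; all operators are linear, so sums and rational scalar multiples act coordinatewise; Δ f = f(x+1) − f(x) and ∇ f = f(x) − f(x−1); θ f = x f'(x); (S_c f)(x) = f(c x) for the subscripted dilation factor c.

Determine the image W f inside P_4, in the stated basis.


θ f = -3x^4 + 3x^3
Δ f = -3x^3 - (3/2)x^2 + 1/4
(θ + Δ) f = -3x^4 - (3/2)x^2 + 1/4
θ f = -3x^4 + 3x^3
S_{-1/2} f = -(3/64)x^4 - (1/8)x^3 - 2/3
((θ + Δ) + θ + S_{-1/2}) f = -(387/64)x^4 + (23/8)x^3 - (3/2)x^2 - 5/12

g(x) = -(387/64)x^4 + (23/8)x^3 - (3/2)x^2 - 5/12


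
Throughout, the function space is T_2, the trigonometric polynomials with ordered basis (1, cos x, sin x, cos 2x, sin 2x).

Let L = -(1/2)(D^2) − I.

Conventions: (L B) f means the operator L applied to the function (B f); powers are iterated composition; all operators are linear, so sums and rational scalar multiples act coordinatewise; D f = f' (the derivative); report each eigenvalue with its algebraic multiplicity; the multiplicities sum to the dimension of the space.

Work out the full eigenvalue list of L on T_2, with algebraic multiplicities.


image of 1: -1
image of cos x: -(1/2)cos x
image of sin x: -(1/2)sin x
image of cos 2x: cos 2x
image of sin 2x: sin 2x
the matrix is diagonal; its diagonal is (-1, -1/2, -1/2, 1, 1)
for a triangular matrix the eigenvalues are the diagonal entries, with algebraic multiplicity their repetition count

λ = -1 (multiplicity 1), λ = -1/2 (multiplicity 2), λ = 1 (multiplicity 2)


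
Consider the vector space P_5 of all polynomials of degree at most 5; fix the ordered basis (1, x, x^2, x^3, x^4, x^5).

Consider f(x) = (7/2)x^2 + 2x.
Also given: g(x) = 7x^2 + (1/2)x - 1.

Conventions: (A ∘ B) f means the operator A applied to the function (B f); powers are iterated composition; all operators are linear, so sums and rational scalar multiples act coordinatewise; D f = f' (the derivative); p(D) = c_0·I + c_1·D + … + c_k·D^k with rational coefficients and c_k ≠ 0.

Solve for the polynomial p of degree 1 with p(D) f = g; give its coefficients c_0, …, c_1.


p(D) = 2·I − (1/2)·D, i.e. c_0 = 2, c_1 = -1/2

D^0 f = (7/2)x^2 + 2x
D^1 f = 7x + 2
matching coefficients of g against c_0 f + c_1 Df + … from the top degree down determines the c_i
solution: c_0 = 2, c_1 = -1/2


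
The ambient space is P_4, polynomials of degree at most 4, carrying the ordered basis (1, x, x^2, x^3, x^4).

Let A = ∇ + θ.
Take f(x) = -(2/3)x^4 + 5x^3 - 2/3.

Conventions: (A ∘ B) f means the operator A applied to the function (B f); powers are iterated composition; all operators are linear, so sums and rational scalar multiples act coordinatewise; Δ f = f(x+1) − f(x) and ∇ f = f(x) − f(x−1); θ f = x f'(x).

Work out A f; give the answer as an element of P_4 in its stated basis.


∇ f = -(8/3)x^3 + 19x^2 - (53/3)x + 17/3
θ f = -(8/3)x^4 + 15x^3
(∇ + θ) f = -(8/3)x^4 + (37/3)x^3 + 19x^2 - (53/3)x + 17/3

the result is g(x) = -(8/3)x^4 + (37/3)x^3 + 19x^2 - (53/3)x + 17/3
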